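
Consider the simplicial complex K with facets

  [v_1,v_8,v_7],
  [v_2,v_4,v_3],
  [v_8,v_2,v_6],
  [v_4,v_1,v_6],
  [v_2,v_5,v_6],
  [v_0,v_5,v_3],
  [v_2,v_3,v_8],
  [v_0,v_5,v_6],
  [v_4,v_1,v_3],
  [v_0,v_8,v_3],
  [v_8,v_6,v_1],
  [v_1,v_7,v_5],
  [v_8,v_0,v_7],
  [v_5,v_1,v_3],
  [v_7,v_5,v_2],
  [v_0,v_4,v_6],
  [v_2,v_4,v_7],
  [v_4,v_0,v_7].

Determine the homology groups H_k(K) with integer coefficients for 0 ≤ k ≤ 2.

Order the vertices as v_0 < v_1 < v_2 < v_3 < v_4 < v_5 < v_6 < v_7 < v_8. Listing each simplex with vertices in this order, K has dimension 2 with simplices:

  0-simplices (9): [v_0], [v_1], [v_2], [v_3], [v_4], [v_5], [v_6], [v_7], [v_8]
  1-simplices (27): (27 of them)
  2-simplices (18): (18 of them)

so the chain groups are C_0 ≅ Z^9, C_1 ≅ Z^27, C_2 ≅ Z^18.

Boundary ∂_1: C_1 → C_0 sends each edge [p,q] (with p < q) to q − p.
The 9×27 boundary matrix has rank 8 and Smith normal form diag(1,1,1,1,1,1,1,1).

The boundary map ∂_2: C_2 → C_1 maps a triangle to the signed sum of its edges. For instance
  ∂[v_0,v_5,v_6] = [v_5,v_6] − [v_0,v_6] + [v_0,v_5],
  ∂[v_0,v_3,v_5] = [v_3,v_5] − [v_0,v_5] + [v_0,v_3].
The 27×18 boundary matrix has rank 17 and Smith normal form diag(1,1,1,1,1,1,1,1,1,1,1,1,1,1,1,1,1).

Now H_k = ker ∂_k / im ∂_{k+1}, so:

  H_0: rank C_0 − rank ∂_1 = 9 − 8 = 1, and the invariant factors of ∂_1 are all 1, so H_0 ≅ Z.
  H_1: rank ker ∂_1 − rank ∂_2 = (27 − 8) − 17 = 2, and the invariant factors of ∂_2 are all 1, so H_1 ≅ Z^2.
  H_2: rank ker ∂_2 − rank ∂_3 = (18 − 17) − 0 = 1, and there is no ∂_3, so H_2 ≅ Z.

As a check, the Euler characteristic is 9 − 27 + 18 = 0, which agrees with 1 − 2 + 1 = 0.

H_0 = Z,  H_1 = Z^2,  H_2 = Z.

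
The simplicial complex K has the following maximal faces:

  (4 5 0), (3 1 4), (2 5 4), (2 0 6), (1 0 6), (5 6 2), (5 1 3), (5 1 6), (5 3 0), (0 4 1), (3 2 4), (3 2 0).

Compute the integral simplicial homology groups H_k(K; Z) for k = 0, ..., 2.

H_0 ≅ Z,  H_1 ≅ Z/2,  H_2 = 0.

Fix the vertex order 0 < 1 < 2 < 3 < 4 < 5 < 6 and write every simplex with vertices in increasing order. Then dim K = 2 and the simplices of K are:

  0-simplices (7): [0], [1], [2], [3], [4], [5], [6]
  1-simplices (18): [0,1], [0,2], [0,3], [0,4], [0,5], [0,6], [1,3], [1,4], [1,5], [1,6], [2,3], [2,4], [2,5], [2,6], [3,4], [3,5], [4,5], [5,6]
  2-simplices (12): [0,1,4], [0,1,6], [0,2,3], [0,2,6], [0,3,5], [0,4,5], [1,3,4], [1,3,5], [1,5,6], [2,3,4], [2,4,5], [2,5,6]

Hence C_0 ≅ Z^7, C_1 ≅ Z^18, C_2 ≅ Z^12.

Boundary ∂_1: C_1 → C_0 maps an edge to its endpoints' difference, ∂[p,q] = q − p.
As a 7×18 matrix over Z this has rank 6, with invariant factors (1,1,1,1,1,1).

The boundary map ∂_2: C_2 → C_1 acts by ∂[p,q,r] = [q,r] − [p,r] + [p,q]. For instance
  ∂[1,5,6] = [5,6] − [1,6] + [1,5],
  ∂[0,3,5] = [3,5] − [0,5] + [0,3].
The 18×12 boundary matrix has rank 12 and Smith normal form diag(1,1,1,1,1,1,1,1,1,1,1,2).

Computing H_k = (kernel of ∂_k) / (image of ∂_{k+1}):

  H_0: rank C_0 − rank ∂_1 = 7 − 6 = 1, and the invariant factors of ∂_1 are all 1, so H_0 = Z.
  H_1: rank ker ∂_1 − rank ∂_2 = (18 − 6) − 12 = 0, and ∂_2 has invariant factor 2 > 1, so H_1 = Z/2.
  H_2: rank ker ∂_2 − rank ∂_3 = (12 − 12) − 0 = 0, and there is no ∂_3, so H_2 = 0.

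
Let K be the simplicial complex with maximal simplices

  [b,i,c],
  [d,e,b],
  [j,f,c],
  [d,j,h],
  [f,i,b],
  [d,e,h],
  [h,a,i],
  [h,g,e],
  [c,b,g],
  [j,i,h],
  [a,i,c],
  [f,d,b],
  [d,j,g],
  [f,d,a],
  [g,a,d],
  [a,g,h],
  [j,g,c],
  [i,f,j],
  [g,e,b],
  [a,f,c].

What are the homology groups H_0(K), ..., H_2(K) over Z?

Take the total order a < b < c < d < e < f < g < h < i < j on the vertex set. Then K (dimension 2) consists of the simplices:

  0-simplices (10): a, b, c, d, e, f, g, h, i, j
  1-simplices (30): ac, ad, af, ag, ah, ai, bc, bd, be, bf, bg, bi, cf, cg, ci, cj, de, df, dg, dh, dj, eg, eh, fi, fj, gh, gj, hi, hj, ij
  2-simplices (20): acf, aci, adf, adg, agh, ahi, bcg, bci, bde, bdf, beg, bfi, cfj, cgj, deh, dgj, dhj, egh, fij, hij

giving chain groups C_0 ≅ Z^10, C_1 ≅ Z^30, C_2 ≅ Z^20.

Boundary ∂_1: C_1 → C_0 maps an edge to its endpoints' difference, ∂[p,q] = q − p. For instance
  ∂af = f − a.
This gives a 10×30 integer matrix of rank 9; reducing to Smith normal form yields diagonal entries (1,1,1,1,1,1,1,1,1).

Boundary ∂_2: C_2 → C_1 sends each 2-simplex [p,q,r] to [q,r] − [p,r] + [p,q]. For instance
  ∂adg = dg − ag + ad,
  ∂bdf = df − bf + bd.
As a 30×20 matrix over Z this has rank 20, with invariant factors (1,1,1,1,1,1,1,1,1,1,1,1,1,1,1,1,1,1,1,2).

Now H_k = ker ∂_k / im ∂_{k+1}, so:

  H_0: rank C_0 − rank ∂_1 = 10 − 9 = 1, and the invariant factors of ∂_1 are all 1, so H_0 ≅ Z.
  H_1: rank ker ∂_1 − rank ∂_2 = (30 − 9) − 20 = 1, and ∂_2 has invariant factor 2 > 1, so H_1 ≅ Z ⊕ Z/2.
  H_2: rank ker ∂_2 − rank ∂_3 = (20 − 20) − 0 = 0, and there is no ∂_3, so H_2 ≅ 0.

As a check, the Euler characteristic is 10 − 30 + 20 = 0, which agrees with 1 − 1 + 0 = 0.
(K is a triangulation of the Klein bottle.)

H_0 = Z,  H_1 = Z ⊕ Z/2,  H_2 = 0.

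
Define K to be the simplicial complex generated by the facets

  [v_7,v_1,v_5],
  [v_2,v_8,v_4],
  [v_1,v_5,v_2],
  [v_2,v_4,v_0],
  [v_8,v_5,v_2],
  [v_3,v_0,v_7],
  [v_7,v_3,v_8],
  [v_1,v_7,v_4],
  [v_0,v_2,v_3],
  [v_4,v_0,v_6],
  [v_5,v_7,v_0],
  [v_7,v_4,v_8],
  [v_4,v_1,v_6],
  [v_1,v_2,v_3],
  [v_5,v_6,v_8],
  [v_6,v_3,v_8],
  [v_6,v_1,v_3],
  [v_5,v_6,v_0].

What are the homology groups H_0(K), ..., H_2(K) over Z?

H_0 = Z,  H_1 = Z^2,  H_2 = Z.

Order the vertices as v_0 < v_1 < v_2 < v_3 < v_4 < v_5 < v_6 < v_7 < v_8. Listing each simplex with vertices in this order, K has dimension 2 with simplices:

  0-simplices (9): [v_0], [v_1], [v_2], [v_3], [v_4], [v_5], [v_6], [v_7], [v_8]
  1-simplices (27): (27 of them)
  2-simplices (18): (18 of them)

giving chain groups C_0 ≅ Z^9, C_1 ≅ Z^27, C_2 ≅ Z^18.

Boundary ∂_1: C_1 → C_0 sends each edge [p,q] (with p < q) to q − p. For instance
  ∂[v_0,v_6] = [v_6] − [v_0].
The resulting 9×27 matrix has rank 8, and its Smith normal form has invariant factors (1,1,1,1,1,1,1,1).

The boundary map ∂_2: C_2 → C_1 maps a triangle to the signed sum of its edges. For instance
  ∂[v_5,v_6,v_8] = [v_6,v_8] − [v_5,v_8] + [v_5,v_6],
  ∂[v_1,v_2,v_5] = [v_2,v_5] − [v_1,v_5] + [v_1,v_2].
The 27×18 boundary matrix has rank 17 and Smith normal form diag(1,1,1,1,1,1,1,1,1,1,1,1,1,1,1,1,1).

Now H_k = ker ∂_k / im ∂_{k+1}, so:

  H_0: rank C_0 − rank ∂_1 = 9 − 8 = 1, and the invariant factors of ∂_1 are all 1, so H_0 = Z.
  H_1: rank ker ∂_1 − rank ∂_2 = (27 − 8) − 17 = 2, and the invariant factors of ∂_2 are all 1, so H_1 = Z^2.
  H_2: rank ker ∂_2 − rank ∂_3 = (18 − 17) − 0 = 1, and there is no ∂_3, so H_2 = Z.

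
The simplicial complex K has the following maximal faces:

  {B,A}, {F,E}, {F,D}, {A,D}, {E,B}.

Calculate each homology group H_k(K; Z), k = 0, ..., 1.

H_0 = Z,  H_1 = Z.

Order the vertices as A < B < D < E < F. Listing each simplex with vertices in this order, K has dimension 1 with simplices:

  0-simplices (5): A, B, D, E, F
  1-simplices (5): AB, AD, BE, DF, EF

Hence C_0 ≅ Z^5, C_1 ≅ Z^5.

∂_1: C_1 → C_0 maps an edge to its endpoints' difference, ∂[p,q] = q − p. For instance
  ∂AD = D − A.
This gives a 5×5 integer matrix of rank 4; reducing to Smith normal form yields diagonal entries (1,1,1,1).

Reading off H_k = ker ∂_k / im ∂_{k+1}:

  H_0: rank C_0 − rank ∂_1 = 5 − 4 = 1, and the invariant factors of ∂_1 are all 1, so H_0 = Z.
  H_1: rank ker ∂_1 − rank ∂_2 = (5 − 4) − 0 = 1, and there is no ∂_2, so H_1 = Z.

As a check, the Euler characteristic is 5 − 5 = 0, which agrees with 1 − 1 = 0.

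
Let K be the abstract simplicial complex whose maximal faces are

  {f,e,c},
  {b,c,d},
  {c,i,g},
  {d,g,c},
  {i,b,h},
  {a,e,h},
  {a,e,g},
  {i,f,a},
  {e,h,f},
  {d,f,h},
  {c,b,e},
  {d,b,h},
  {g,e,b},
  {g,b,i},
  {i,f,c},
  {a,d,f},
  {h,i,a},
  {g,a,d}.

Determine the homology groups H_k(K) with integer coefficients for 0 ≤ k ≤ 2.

H_0 ≅ Z,  H_1 ≅ Z × Z/2,  H_2 = 0.

K has 9 vertices, 27 edges, 18 triangles.
rank ∂_0 = 0, rank ∂_1 = 8 ⇒ b_0 = 9 − 0 − 8 = 1; all invariant factors of ∂_1 are 1 so no torsion. So H_0 ≅ Z.
rank ∂_1 = 8, rank ∂_2 = 18 ⇒ b_1 = 27 − 8 − 18 = 1; ∂_2 has invariant factor(s) [2] giving torsion. So H_1 ≅ Z × Z/2.
rank ∂_2 = 18, rank ∂_3 = 0 ⇒ b_2 = 18 − 18 − 0 = 0. So H_2 ≅ 0.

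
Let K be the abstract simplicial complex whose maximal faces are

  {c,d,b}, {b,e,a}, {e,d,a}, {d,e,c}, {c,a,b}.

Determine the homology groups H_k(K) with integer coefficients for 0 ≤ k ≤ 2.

H_0 ≅ Z,  H_1 ≅ Z,  H_2 = 0.

Take the total order a < b < c < d < e on the vertex set. Then K (dimension 2) consists of the simplices:

  0-simplices (5): a, b, c, d, e
  1-simplices (10): ab, ac, ad, ae, bc, bd, be, cd, ce, de
  2-simplices (5): abc, abe, ade, bcd, cde

Hence C_0 ≅ Z^5, C_1 ≅ Z^10, C_2 ≅ Z^5.

∂_1: C_1 → C_0 maps an edge to its endpoints' difference, ∂[p,q] = q − p.
The 5×10 boundary matrix has rank 4 and Smith normal form diag(1,1,1,1).

Boundary ∂_2: C_2 → C_1 sends each 2-simplex [p,q,r] to [q,r] − [p,r] + [p,q]. For instance
  ∂cde = de − ce + cd,
  ∂abc = bc − ac + ab.
As a 10×5 matrix over Z this has rank 5, with invariant factors (1,1,1,1,1).

Now H_k = ker ∂_k / im ∂_{k+1}, so:

  H_0: rank C_0 − rank ∂_1 = 5 − 4 = 1, and the invariant factors of ∂_1 are all 1, so H_0 = Z.
  H_1: rank ker ∂_1 − rank ∂_2 = (10 − 4) − 5 = 1, and the invariant factors of ∂_2 are all 1, so H_1 = Z.
  H_2: rank ker ∂_2 − rank ∂_3 = (5 − 5) − 0 = 0, and there is no ∂_3, so H_2 = 0.

As a check, the Euler characteristic is 5 − 10 + 5 = 0, which agrees with 1 − 1 + 0 = 0.
(K is a triangulation of the Möbius band.)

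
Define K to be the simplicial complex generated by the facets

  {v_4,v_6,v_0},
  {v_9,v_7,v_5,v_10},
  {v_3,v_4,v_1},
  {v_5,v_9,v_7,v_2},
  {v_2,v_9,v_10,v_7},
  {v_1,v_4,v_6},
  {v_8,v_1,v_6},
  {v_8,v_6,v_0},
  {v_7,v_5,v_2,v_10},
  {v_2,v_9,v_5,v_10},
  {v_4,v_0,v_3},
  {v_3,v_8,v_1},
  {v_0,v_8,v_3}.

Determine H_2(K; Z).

Take the total order v_0 < v_1 < v_2 < v_3 < v_4 < v_5 < v_6 < v_7 < v_8 < v_9 < v_10 on the vertex set. Then K (dimension 3) consists of the simplices:

  0-simplices (11): [v_0], [v_1], [v_2], [v_3], [v_4], [v_5], [v_6], [v_7], [v_8], [v_9], [v_10]
  1-simplices (22): (22 of them)
  2-simplices (18): (18 of them)
  3-simplices (5): [v_2,v_5,v_7,v_9], [v_2,v_5,v_7,v_10], [v_2,v_5,v_9,v_10], [v_2,v_7,v_9,v_10], [v_5,v_7,v_9,v_10]

Hence C_0 ≅ Z^11, C_1 ≅ Z^22, C_2 ≅ Z^18, C_3 ≅ Z^5.

Boundary ∂_1: C_1 → C_0 is given by ∂[p,q] = [q] − [p]. For instance
  ∂[v_2,v_10] = [v_10] − [v_2].
The 11×22 boundary matrix has rank 9 and Smith normal form diag(1,1,1,1,1,1,1,1,1).

∂_2: C_2 → C_1 maps a triangle to the signed sum of its edges. For instance
  ∂[v_2,v_7,v_9] = [v_7,v_9] − [v_2,v_9] + [v_2,v_7],
  ∂[v_2,v_5,v_10] = [v_5,v_10] − [v_2,v_10] + [v_2,v_5].
The 22×18 boundary matrix has rank 13 and Smith normal form diag(1,1,1,1,1,1,1,1,1,1,1,1,1).

∂_3: C_3 → C_2 sends each 3-simplex σ to the alternating sum Σ_i (−1)^i (σ with its i-th vertex removed). For instance
  ∂[v_2,v_5,v_9,v_10] = [v_5,v_9,v_10] − [v_2,v_9,v_10] + [v_2,v_5,v_10] − [v_2,v_5,v_9],
  ∂[v_2,v_5,v_7,v_10] = [v_5,v_7,v_10] − [v_2,v_7,v_10] + [v_2,v_5,v_10] − [v_2,v_5,v_7].
As a 18×5 matrix over Z this has rank 4, with invariant factors (1,1,1,1).

Computing H_k = (kernel of ∂_k) / (image of ∂_{k+1}):

  H_2: rank ker ∂_2 − rank ∂_3 = (18 − 13) − 4 = 1, and the invariant factors of ∂_3 are all 1, so H_2 ≅ Z.

H_2 ≅ Z.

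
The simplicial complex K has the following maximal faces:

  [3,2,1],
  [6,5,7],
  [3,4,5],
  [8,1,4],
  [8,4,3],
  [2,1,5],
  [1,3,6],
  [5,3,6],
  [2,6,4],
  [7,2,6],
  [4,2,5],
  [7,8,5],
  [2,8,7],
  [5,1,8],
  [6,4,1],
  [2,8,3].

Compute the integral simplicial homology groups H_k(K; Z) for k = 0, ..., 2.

H_0 = Z,  H_1 = Z^2,  H_2 = Z.

Take the total order 1 < 2 < 3 < 4 < 5 < 6 < 7 < 8 on the vertex set. Then K (dimension 2) consists of the simplices:

  0-simplices (8): [1], [2], [3], [4], [5], [6], [7], [8]
  1-simplices (24): (24 of them)
  2-simplices (16): [1,2,3], [1,2,5], [1,3,6], [1,4,6], [1,4,8], [1,5,8], [2,3,8], [2,4,5], [2,4,6], [2,6,7], [2,7,8], [3,4,5], [3,4,8], [3,5,6], [5,6,7], [5,7,8]

so the chain groups are C_0 ≅ Z^8, C_1 ≅ Z^24, C_2 ≅ Z^16.

The boundary map ∂_1: C_1 → C_0 is given by ∂[p,q] = [q] − [p].
The resulting 8×24 matrix has rank 7, and its Smith normal form has invariant factors (1,1,1,1,1,1,1).

∂_2: C_2 → C_1 maps a triangle to the signed sum of its edges. For instance
  ∂[1,5,8] = [5,8] − [1,8] + [1,5],
  ∂[2,4,6] = [4,6] − [2,6] + [2,4].
This gives a 24×16 integer matrix of rank 15; reducing to Smith normal form yields diagonal entries (1,1,1,1,1,1,1,1,1,1,1,1,1,1,1).

Reading off H_k = ker ∂_k / im ∂_{k+1}:

  H_0: rank C_0 − rank ∂_1 = 8 − 7 = 1, and the invariant factors of ∂_1 are all 1, so H_0 = Z.
  H_1: rank ker ∂_1 − rank ∂_2 = (24 − 7) − 15 = 2, and the invariant factors of ∂_2 are all 1, so H_1 = Z^2.
  H_2: rank ker ∂_2 − rank ∂_3 = (16 − 15) − 0 = 1, and there is no ∂_3, so H_2 = Z.

As a check, the Euler characteristic is 8 − 24 + 16 = 0, which agrees with 1 − 2 + 1 = 0.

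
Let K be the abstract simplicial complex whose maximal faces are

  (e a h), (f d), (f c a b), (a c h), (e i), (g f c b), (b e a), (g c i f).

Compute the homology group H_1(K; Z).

H_1 = Z.

Fix the vertex order a < b < c < d < e < f < g < h < i and write every simplex with vertices in increasing order. Then dim K = 3 and the simplices of K are:

  0-simplices (9): a, b, c, d, e, f, g, h, i
  1-simplices (19): ab, ac, ae, af, ah, bc, be, bf, bg, cf, cg, ch, ci, df, eh, ei, fg, fi, gi
  2-simplices (13): abc, abe, abf, acf, ach, aeh, bcf, bcg, bfg, cfg, cfi, cgi, fgi
  3-simplices (3): abcf, bcfg, cfgi

giving chain groups C_0 ≅ Z^9, C_1 ≅ Z^19, C_2 ≅ Z^13, C_3 ≅ Z^3.

Boundary ∂_1: C_1 → C_0 sends each edge [p,q] (with p < q) to q − p. For instance
  ∂ci = i − c.
The resulting 9×19 matrix has rank 8, and its Smith normal form has invariant factors (1,1,1,1,1,1,1,1).

∂_2: C_2 → C_1 sends each 2-simplex [p,q,r] to [q,r] − [p,r] + [p,q]. For instance
  ∂cfg = fg − cg + cf,
  ∂fgi = gi − fi + fg.
The resulting 19×13 matrix has rank 10, and its Smith normal form has invariant factors (1,1,1,1,1,1,1,1,1,1).

Boundary ∂_3: C_3 → C_2 sends each 3-simplex σ to the alternating sum Σ_i (−1)^i (σ with its i-th vertex removed). For instance
  ∂cfgi = fgi − cgi + cfi − cfg,
  ∂abcf = bcf − acf + abf − abc.
This gives a 13×3 integer matrix of rank 3; reducing to Smith normal form yields diagonal entries (1,1,1).

Computing H_k = (kernel of ∂_k) / (image of ∂_{k+1}):

  H_1: rank ker ∂_1 − rank ∂_2 = (19 − 8) − 10 = 1, and the invariant factors of ∂_2 are all 1, so H_1 ≅ Z.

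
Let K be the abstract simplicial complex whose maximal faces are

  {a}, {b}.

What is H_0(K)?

H_0 ≅ Z^2.

Order the vertices as a < b. Listing each simplex with vertices in this order, K has dimension 0 with simplices:

  0-simplices (2): a, b

giving chain groups C_0 ≅ Z^2.

Now H_k = ker ∂_k / im ∂_{k+1}, so:

  H_0: rank C_0 − rank ∂_1 = 2 − 0 = 2, and there is no ∂_1, so H_0 ≅ Z^2.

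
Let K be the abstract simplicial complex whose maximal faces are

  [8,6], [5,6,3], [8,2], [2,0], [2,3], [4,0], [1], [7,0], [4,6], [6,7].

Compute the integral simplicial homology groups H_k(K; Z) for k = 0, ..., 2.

Take the total order 0 < 1 < 2 < 3 < 4 < 5 < 6 < 7 < 8 on the vertex set. Then K (dimension 2) consists of the simplices:

  0-simplices (9): [0], [1], [2], [3], [4], [5], [6], [7], [8]
  1-simplices (11): [0,2], [0,4], [0,7], [2,3], [2,8], [3,5], [3,6], [4,6], [5,6], [6,7], [6,8]
  2-simplices (1): [3,5,6]

so the chain groups are C_0 ≅ Z^9, C_1 ≅ Z^11, C_2 ≅ Z^1.

Boundary ∂_1: C_1 → C_0 maps an edge to its endpoints' difference, ∂[p,q] = q − p.
This gives a 9×11 integer matrix of rank 7; reducing to Smith normal form yields diagonal entries (1,1,1,1,1,1,1).

Boundary ∂_2: C_2 → C_1 acts by ∂[p,q,r] = [q,r] − [p,r] + [p,q]. For instance
  ∂[3,5,6] = [5,6] − [3,6] + [3,5].
This gives a 11×1 integer matrix of rank 1; reducing to Smith normal form yields diagonal entries (1).

Now H_k = ker ∂_k / im ∂_{k+1}, so:

  H_0: rank C_0 − rank ∂_1 = 9 − 7 = 2, and the invariant factors of ∂_1 are all 1, so H_0 ≅ Z^2.
  H_1: rank ker ∂_1 − rank ∂_2 = (11 − 7) − 1 = 3, and the invariant factors of ∂_2 are all 1, so H_1 ≅ Z^3.
  H_2: rank ker ∂_2 − rank ∂_3 = (1 − 1) − 0 = 0, and there is no ∂_3, so H_2 ≅ 0.

H_0 ≅ Z^2,  H_1 ≅ Z^3,  H_2 = 0.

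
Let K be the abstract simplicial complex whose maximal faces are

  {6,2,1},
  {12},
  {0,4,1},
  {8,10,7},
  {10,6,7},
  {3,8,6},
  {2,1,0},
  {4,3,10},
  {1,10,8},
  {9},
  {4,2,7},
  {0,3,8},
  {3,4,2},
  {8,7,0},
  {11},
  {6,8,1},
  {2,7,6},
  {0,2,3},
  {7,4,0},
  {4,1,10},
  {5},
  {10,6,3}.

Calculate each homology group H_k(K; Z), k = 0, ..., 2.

Take the total order 0 < 1 < 2 < 3 < 4 < 5 < 6 < 7 < 8 < 9 < 10 < 11 < 12 on the vertex set. Then K (dimension 2) consists of the simplices:

  0-simplices (13): [0], [1], [2], [3], [4], [5], [6], [7], [8], [9], [10], [11], [12]
  1-simplices (27): (27 of them)
  2-simplices (18): (18 of them)

Hence C_0 ≅ Z^13, C_1 ≅ Z^27, C_2 ≅ Z^18.

Boundary ∂_1: C_1 → C_0 is given by ∂[p,q] = [q] − [p].
The resulting 13×27 matrix has rank 8, and its Smith normal form has invariant factors (1,1,1,1,1,1,1,1).

The boundary map ∂_2: C_2 → C_1 maps a triangle to the signed sum of its edges. For instance
  ∂[2,3,4] = [3,4] − [2,4] + [2,3],
  ∂[1,6,8] = [6,8] − [1,8] + [1,6].
The 27×18 boundary matrix has rank 18 and Smith normal form diag(1,1,1,1,1,1,1,1,1,1,1,1,1,1,1,1,1,2).

Now H_k = ker ∂_k / im ∂_{k+1}, so:

  H_0: rank C_0 − rank ∂_1 = 13 − 8 = 5, and the invariant factors of ∂_1 are all 1, so H_0 ≅ Z^5.
  H_1: rank ker ∂_1 − rank ∂_2 = (27 − 8) − 18 = 1, and ∂_2 has invariant factor 2 > 1, so H_1 ≅ Z ⊕ Z/2Z.
  H_2: rank ker ∂_2 − rank ∂_3 = (18 − 18) − 0 = 0, and there is no ∂_3, so H_2 ≅ 0.

H_0 ≅ Z^5,  H_1 ≅ Z ⊕ Z/2Z,  H_2 = 0.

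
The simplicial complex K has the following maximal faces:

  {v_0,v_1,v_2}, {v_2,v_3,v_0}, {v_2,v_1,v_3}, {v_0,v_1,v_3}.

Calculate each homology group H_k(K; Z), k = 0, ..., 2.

Fix the vertex order v_0 < v_1 < v_2 < v_3 and write every simplex with vertices in increasing order. Then dim K = 2 and the simplices of K are:

  0-simplices (4): [v_0], [v_1], [v_2], [v_3]
  1-simplices (6): [v_0,v_1], [v_0,v_2], [v_0,v_3], [v_1,v_2], [v_1,v_3], [v_2,v_3]
  2-simplices (4): [v_0,v_1,v_2], [v_0,v_1,v_3], [v_0,v_2,v_3], [v_1,v_2,v_3]

giving chain groups C_0 ≅ Z^4, C_1 ≅ Z^6, C_2 ≅ Z^4.

The boundary map ∂_1: C_1 → C_0 maps an edge to its endpoints' difference, ∂[p,q] = q − p.
As a 4×6 matrix over Z this has rank 3, with invariant factors (1,1,1).

Boundary ∂_2: C_2 → C_1 sends each 2-simplex [p,q,r] to [q,r] − [p,r] + [p,q]. For instance
  ∂[v_0,v_1,v_3] = [v_1,v_3] − [v_0,v_3] + [v_0,v_1],
  ∂[v_0,v_1,v_2] = [v_1,v_2] − [v_0,v_2] + [v_0,v_1].
As a 6×4 matrix over Z this has rank 3, with invariant factors (1,1,1).

Now H_k = ker ∂_k / im ∂_{k+1}, so:

  H_0: rank C_0 − rank ∂_1 = 4 − 3 = 1, and the invariant factors of ∂_1 are all 1, so H_0 = Z.
  H_1: rank ker ∂_1 − rank ∂_2 = (6 − 3) − 3 = 0, and the invariant factors of ∂_2 are all 1, so H_1 = 0.
  H_2: rank ker ∂_2 − rank ∂_3 = (4 − 3) − 0 = 1, and there is no ∂_3, so H_2 = Z.

As a check, the Euler characteristic is 4 − 6 + 4 = 2, which agrees with 1 − 0 + 1 = 2.

H_0 = Z,  H_1 = 0,  H_2 = Z.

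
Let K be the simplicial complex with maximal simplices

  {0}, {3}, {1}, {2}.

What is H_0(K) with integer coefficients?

Order the vertices as 0 < 1 < 2 < 3. Listing each simplex with vertices in this order, K has dimension 0 with simplices:

  0-simplices (4): [0], [1], [2], [3]

Hence C_0 ≅ Z^4.

From H_k ≅ ker(∂_k) / im(∂_{k+1}) we obtain:

  H_0: rank C_0 − rank ∂_1 = 4 − 0 = 4, and there is no ∂_1, so H_0 = Z^4.

H_0 = Z^4.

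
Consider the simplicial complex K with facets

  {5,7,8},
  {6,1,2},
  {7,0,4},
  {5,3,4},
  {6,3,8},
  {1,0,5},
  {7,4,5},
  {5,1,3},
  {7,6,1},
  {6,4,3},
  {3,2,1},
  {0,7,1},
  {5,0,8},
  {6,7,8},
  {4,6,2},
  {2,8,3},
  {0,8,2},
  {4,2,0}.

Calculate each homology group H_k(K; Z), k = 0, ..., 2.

We work with the vertex ordering 0 < 1 < 2 < 3 < 4 < 5 < 6 < 7 < 8. The simplices of K, each written with vertices in increasing order, are:

  0-simplices (9): [0], [1], [2], [3], [4], [5], [6], [7], [8]
  1-simplices (27): (27 of them)
  2-simplices (18): [0,1,5], [0,1,7], [0,2,4], [0,2,8], [0,4,7], [0,5,8], [1,2,3], [1,2,6], [1,3,5], [1,6,7], [2,3,8], [2,4,6], [3,4,5], [3,4,6], [3,6,8], [4,5,7], [5,7,8], [6,7,8]

Hence C_0 ≅ Z^9, C_1 ≅ Z^27, C_2 ≅ Z^18.

Boundary ∂_1: C_1 → C_0 sends each edge [p,q] (with p < q) to q − p. For instance
  ∂[4,5] = [5] − [4].
As a 9×27 matrix over Z this has rank 8, with invariant factors (1,1,1,1,1,1,1,1).

∂_2: C_2 → C_1 sends each 2-simplex [p,q,r] to [q,r] − [p,r] + [p,q]. For instance
  ∂[3,4,6] = [4,6] − [3,6] + [3,4],
  ∂[3,4,5] = [4,5] − [3,5] + [3,4].
This gives a 27×18 integer matrix of rank 18; reducing to Smith normal form yields diagonal entries (1,1,1,1,1,1,1,1,1,1,1,1,1,1,1,1,1,2).

Computing H_k = (kernel of ∂_k) / (image of ∂_{k+1}):

  H_0: rank C_0 − rank ∂_1 = 9 − 8 = 1, and the invariant factors of ∂_1 are all 1, so H_0 = Z.
  H_1: rank ker ∂_1 − rank ∂_2 = (27 − 8) − 18 = 1, and ∂_2 has invariant factor 2 > 1, so H_1 = Z ⊕ Z/2Z.
  H_2: rank ker ∂_2 − rank ∂_3 = (18 − 18) − 0 = 0, and there is no ∂_3, so H_2 = 0.

H_0 = Z,  H_1 = Z ⊕ Z/2Z,  H_2 = 0.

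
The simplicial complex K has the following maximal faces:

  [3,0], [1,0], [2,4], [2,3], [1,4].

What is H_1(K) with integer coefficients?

H_1 = Z.

K has 5 vertices, 5 edges.
rank ∂_1 = 4, rank ∂_2 = 0 ⇒ b_1 = 5 − 4 − 0 = 1. So H_1 = Z.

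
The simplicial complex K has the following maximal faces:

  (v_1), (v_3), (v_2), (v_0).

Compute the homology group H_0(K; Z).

H_0 ≅ Z^4.

Take the total order v_0 < v_1 < v_2 < v_3 on the vertex set. Then K (dimension 0) consists of the simplices:

  0-simplices (4): [v_0], [v_1], [v_2], [v_3]

so the chain groups are C_0 ≅ Z^4.

From H_k ≅ ker(∂_k) / im(∂_{k+1}) we obtain:

  H_0: rank C_0 − rank ∂_1 = 4 − 0 = 4, and there is no ∂_1, so H_0 ≅ Z^4.

(K is a triangulation of a set of 4 points.)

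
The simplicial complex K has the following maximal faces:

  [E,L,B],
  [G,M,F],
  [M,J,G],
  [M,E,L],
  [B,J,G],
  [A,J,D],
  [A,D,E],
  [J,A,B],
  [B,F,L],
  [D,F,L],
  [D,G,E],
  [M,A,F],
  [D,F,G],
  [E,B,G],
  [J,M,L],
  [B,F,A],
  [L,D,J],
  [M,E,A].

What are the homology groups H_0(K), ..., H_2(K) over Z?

H_0 ≅ Z,  H_1 ≅ Z^2,  H_2 ≅ Z.

Fix the vertex order A < B < D < E < F < G < J < L < M and write every simplex with vertices in increasing order. Then dim K = 2 and the simplices of K are:

  0-simplices (9): A, B, D, E, F, G, J, L, M
  1-simplices (27): AB, AD, AE, AF, AJ, AM, BE, BF, BG, BJ, BL, DE, DF, DG, DJ, DL, EG, EL, EM, FG, FL, FM, GJ, GM, JL, JM, LM
  2-simplices (18): ABF, ABJ, ADE, ADJ, AEM, AFM, BEG, BEL, BFL, BGJ, DEG, DFG, DFL, DJL, ELM, FGM, GJM, JLM

giving chain groups C_0 ≅ Z^9, C_1 ≅ Z^27, C_2 ≅ Z^18.

The boundary map ∂_1: C_1 → C_0 is given by ∂[p,q] = [q] − [p].
The resulting 9×27 matrix has rank 8, and its Smith normal form has invariant factors (1,1,1,1,1,1,1,1).

The boundary map ∂_2: C_2 → C_1 acts by ∂[p,q,r] = [q,r] − [p,r] + [p,q]. For instance
  ∂AFM = FM − AM + AF,
  ∂ABF = BF − AF + AB.
This gives a 27×18 integer matrix of rank 17; reducing to Smith normal form yields diagonal entries (1,1,1,1,1,1,1,1,1,1,1,1,1,1,1,1,1).

From H_k ≅ ker(∂_k) / im(∂_{k+1}) we obtain:

  H_0: rank C_0 − rank ∂_1 = 9 − 8 = 1, and the invariant factors of ∂_1 are all 1, so H_0 = Z.
  H_1: rank ker ∂_1 − rank ∂_2 = (27 − 8) − 17 = 2, and the invariant factors of ∂_2 are all 1, so H_1 = Z^2.
  H_2: rank ker ∂_2 − rank ∂_3 = (18 − 17) − 0 = 1, and there is no ∂_3, so H_2 = Z.

As a check, the Euler characteristic is 9 − 27 + 18 = 0, which agrees with 1 − 2 + 1 = 0.
(K is a triangulation of the torus T^2.)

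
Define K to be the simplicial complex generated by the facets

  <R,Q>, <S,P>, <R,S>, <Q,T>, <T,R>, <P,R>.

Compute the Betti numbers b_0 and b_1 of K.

K has 5 vertices, 6 edges.
rank ∂_0 = 0, rank ∂_1 = 4 ⇒ b_0 = 5 − 0 − 4 = 1; all invariant factors of ∂_1 are 1 so no torsion. So H_0 = Z.
rank ∂_1 = 4, rank ∂_2 = 0 ⇒ b_1 = 6 − 4 − 0 = 2. So H_1 = Z^2.

b_0 = 1, b_1 = 2.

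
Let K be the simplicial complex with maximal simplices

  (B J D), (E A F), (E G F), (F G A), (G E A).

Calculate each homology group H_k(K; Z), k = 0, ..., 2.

H_0 ≅ Z^2,  H_1 = 0,  H_2 ≅ Z.

We work with the vertex ordering A < B < D < E < F < G < J. The simplices of K, each written with vertices in increasing order, are:

  0-simplices (7): A, B, D, E, F, G, J
  1-simplices (9): AE, AF, AG, BD, BJ, DJ, EF, EG, FG
  2-simplices (5): AEF, AEG, AFG, BDJ, EFG

so the chain groups are C_0 ≅ Z^7, C_1 ≅ Z^9, C_2 ≅ Z^5.

Boundary ∂_1: C_1 → C_0 maps an edge to its endpoints' difference, ∂[p,q] = q − p.
The 7×9 boundary matrix has rank 5 and Smith normal form diag(1,1,1,1,1).

The boundary map ∂_2: C_2 → C_1 sends each 2-simplex [p,q,r] to [q,r] − [p,r] + [p,q]. For instance
  ∂EFG = FG − EG + EF,
  ∂AFG = FG − AG + AF.
This gives a 9×5 integer matrix of rank 4; reducing to Smith normal form yields diagonal entries (1,1,1,1).

Computing H_k = (kernel of ∂_k) / (image of ∂_{k+1}):

  H_0: rank C_0 − rank ∂_1 = 7 − 5 = 2, and the invariant factors of ∂_1 are all 1, so H_0 ≅ Z^2.
  H_1: rank ker ∂_1 − rank ∂_2 = (9 − 5) − 4 = 0, and the invariant factors of ∂_2 are all 1, so H_1 ≅ 0.
  H_2: rank ker ∂_2 − rank ∂_3 = (5 − 4) − 0 = 1, and there is no ∂_3, so H_2 ≅ Z.

(K is a triangulation of the disjoint union of the 2-simplex and the 2-sphere S^2.)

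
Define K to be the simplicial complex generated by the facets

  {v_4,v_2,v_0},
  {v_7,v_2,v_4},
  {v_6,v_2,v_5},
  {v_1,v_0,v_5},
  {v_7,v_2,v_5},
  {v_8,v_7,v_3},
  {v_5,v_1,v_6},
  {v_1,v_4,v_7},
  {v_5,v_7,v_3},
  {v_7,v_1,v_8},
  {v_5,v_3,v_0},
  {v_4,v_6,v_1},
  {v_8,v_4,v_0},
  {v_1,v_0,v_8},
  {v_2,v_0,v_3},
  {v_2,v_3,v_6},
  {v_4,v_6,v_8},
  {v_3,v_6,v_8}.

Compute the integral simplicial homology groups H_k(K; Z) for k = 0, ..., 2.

K has 9 vertices, 27 edges, 18 triangles.
rank ∂_0 = 0, rank ∂_1 = 8 ⇒ b_0 = 9 − 0 − 8 = 1; all invariant factors of ∂_1 are 1 so no torsion. So H_0 = Z.
rank ∂_1 = 8, rank ∂_2 = 18 ⇒ b_1 = 27 − 8 − 18 = 1; ∂_2 has invariant factor(s) [2] giving torsion. So H_1 = Z ⊕ Z_2.
rank ∂_2 = 18, rank ∂_3 = 0 ⇒ b_2 = 18 − 18 − 0 = 0. So H_2 = 0.

H_0 ≅ Z,  H_1 ≅ Z ⊕ Z_2,  H_2 = 0.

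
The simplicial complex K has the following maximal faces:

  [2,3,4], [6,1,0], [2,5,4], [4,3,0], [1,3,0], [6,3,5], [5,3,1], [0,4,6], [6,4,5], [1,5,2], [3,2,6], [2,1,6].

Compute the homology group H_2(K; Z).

Order the vertices as 0 < 1 < 2 < 3 < 4 < 5 < 6. Listing each simplex with vertices in this order, K has dimension 2 with simplices:

  0-simplices (7): [0], [1], [2], [3], [4], [5], [6]
  1-simplices (18): [0,1], [0,3], [0,4], [0,6], [1,2], [1,3], [1,5], [1,6], [2,3], [2,4], [2,5], [2,6], [3,4], [3,5], [3,6], [4,5], [4,6], [5,6]
  2-simplices (12): [0,1,3], [0,1,6], [0,3,4], [0,4,6], [1,2,5], [1,2,6], [1,3,5], [2,3,4], [2,3,6], [2,4,5], [3,5,6], [4,5,6]

giving chain groups C_0 ≅ Z^7, C_1 ≅ Z^18, C_2 ≅ Z^12.

∂_1: C_1 → C_0 maps an edge to its endpoints' difference, ∂[p,q] = q − p. For instance
  ∂[2,5] = [5] − [2].
The resulting 7×18 matrix has rank 6, and its Smith normal form has invariant factors (1,1,1,1,1,1).

The boundary map ∂_2: C_2 → C_1 maps a triangle to the signed sum of its edges. For instance
  ∂[2,4,5] = [4,5] − [2,5] + [2,4],
  ∂[0,1,3] = [1,3] − [0,3] + [0,1].
The 18×12 boundary matrix has rank 12 and Smith normal form diag(1,1,1,1,1,1,1,1,1,1,1,2).

Computing H_k = (kernel of ∂_k) / (image of ∂_{k+1}):

  H_2: rank ker ∂_2 − rank ∂_3 = (12 − 12) − 0 = 0, and there is no ∂_3, so H_2 = 0.

(K is a triangulation of the real projective plane RP^2.)

H_2 = 0.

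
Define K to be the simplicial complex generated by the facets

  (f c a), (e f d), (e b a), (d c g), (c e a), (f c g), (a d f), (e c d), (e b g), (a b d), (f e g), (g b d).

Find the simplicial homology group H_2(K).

H_2 ≅ 0.

We work with the vertex ordering a < b < c < d < e < f < g. The simplices of K, each written with vertices in increasing order, are:

  0-simplices (7): a, b, c, d, e, f, g
  1-simplices (18): ab, ac, ad, ae, af, bd, be, bg, cd, ce, cf, cg, de, df, dg, ef, eg, fg
  2-simplices (12): abd, abe, ace, acf, adf, bdg, beg, cde, cdg, cfg, def, efg

Hence C_0 ≅ Z^7, C_1 ≅ Z^18, C_2 ≅ Z^12.

The boundary map ∂_1: C_1 → C_0 maps an edge to its endpoints' difference, ∂[p,q] = q − p.
The 7×18 boundary matrix has rank 6 and Smith normal form diag(1,1,1,1,1,1).

Boundary ∂_2: C_2 → C_1 maps a triangle to the signed sum of its edges. For instance
  ∂efg = fg − eg + ef,
  ∂adf = df − af + ad.
As a 18×12 matrix over Z this has rank 12, with invariant factors (1,1,1,1,1,1,1,1,1,1,1,2).

Reading off H_k = ker ∂_k / im ∂_{k+1}:

  H_2: rank ker ∂_2 − rank ∂_3 = (12 − 12) − 0 = 0, and there is no ∂_3, so H_2 ≅ 0.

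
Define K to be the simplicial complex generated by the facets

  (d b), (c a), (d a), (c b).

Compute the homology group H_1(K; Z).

H_1 = Z.

Take the total order a < b < c < d on the vertex set. Then K (dimension 1) consists of the simplices:

  0-simplices (4): a, b, c, d
  1-simplices (4): ac, ad, bc, bd

Hence C_0 ≅ Z^4, C_1 ≅ Z^4.

∂_1: C_1 → C_0 maps an edge to its endpoints' difference, ∂[p,q] = q − p.
This gives a 4×4 integer matrix of rank 3; reducing to Smith normal form yields diagonal entries (1,1,1).

From H_k ≅ ker(∂_k) / im(∂_{k+1}) we obtain:

  H_1: rank ker ∂_1 − rank ∂_2 = (4 − 3) − 0 = 1, and there is no ∂_2, so H_1 ≅ Z.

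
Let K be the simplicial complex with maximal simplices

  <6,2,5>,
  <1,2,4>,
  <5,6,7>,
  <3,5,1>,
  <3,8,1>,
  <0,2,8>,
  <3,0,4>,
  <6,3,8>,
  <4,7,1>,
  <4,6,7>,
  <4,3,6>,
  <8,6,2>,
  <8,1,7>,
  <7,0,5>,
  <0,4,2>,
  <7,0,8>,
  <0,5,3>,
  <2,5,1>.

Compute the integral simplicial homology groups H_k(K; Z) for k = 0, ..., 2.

We work with the vertex ordering 0 < 1 < 2 < 3 < 4 < 5 < 6 < 7 < 8. The simplices of K, each written with vertices in increasing order, are:

  0-simplices (9): [0], [1], [2], [3], [4], [5], [6], [7], [8]
  1-simplices (27): (27 of them)
  2-simplices (18): [0,2,4], [0,2,8], [0,3,4], [0,3,5], [0,5,7], [0,7,8], [1,2,4], [1,2,5], [1,3,5], [1,3,8], [1,4,7], [1,7,8], [2,5,6], [2,6,8], [3,4,6], [3,6,8], [4,6,7], [5,6,7]

giving chain groups C_0 ≅ Z^9, C_1 ≅ Z^27, C_2 ≅ Z^18.

The boundary map ∂_1: C_1 → C_0 maps an edge to its endpoints' difference, ∂[p,q] = q − p.
As a 9×27 matrix over Z this has rank 8, with invariant factors (1,1,1,1,1,1,1,1).

∂_2: C_2 → C_1 maps a triangle to the signed sum of its edges. For instance
  ∂[0,3,5] = [3,5] − [0,5] + [0,3],
  ∂[1,4,7] = [4,7] − [1,7] + [1,4].
This gives a 27×18 integer matrix of rank 17; reducing to Smith normal form yields diagonal entries (1,1,1,1,1,1,1,1,1,1,1,1,1,1,1,1,1).

Reading off H_k = ker ∂_k / im ∂_{k+1}:

  H_0: rank C_0 − rank ∂_1 = 9 − 8 = 1, and the invariant factors of ∂_1 are all 1, so H_0 = Z.
  H_1: rank ker ∂_1 − rank ∂_2 = (27 − 8) − 17 = 2, and the invariant factors of ∂_2 are all 1, so H_1 = Z^2.
  H_2: rank ker ∂_2 − rank ∂_3 = (18 − 17) − 0 = 1, and there is no ∂_3, so H_2 = Z.

H_0 = Z,  H_1 = Z^2,  H_2 = Z.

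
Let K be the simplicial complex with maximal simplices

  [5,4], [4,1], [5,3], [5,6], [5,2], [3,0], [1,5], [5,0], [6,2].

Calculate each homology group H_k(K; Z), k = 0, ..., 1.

Fix the vertex order 0 < 1 < 2 < 3 < 4 < 5 < 6 and write every simplex with vertices in increasing order. Then dim K = 1 and the simplices of K are:

  0-simplices (7): [0], [1], [2], [3], [4], [5], [6]
  1-simplices (9): [0,3], [0,5], [1,4], [1,5], [2,5], [2,6], [3,5], [4,5], [5,6]

Hence C_0 ≅ Z^7, C_1 ≅ Z^9.

The boundary map ∂_1: C_1 → C_0 is given by ∂[p,q] = [q] − [p].
This gives a 7×9 integer matrix of rank 6; reducing to Smith normal form yields diagonal entries (1,1,1,1,1,1).

Computing H_k = (kernel of ∂_k) / (image of ∂_{k+1}):

  H_0: rank C_0 − rank ∂_1 = 7 − 6 = 1, and the invariant factors of ∂_1 are all 1, so H_0 ≅ Z.
  H_1: rank ker ∂_1 − rank ∂_2 = (9 − 6) − 0 = 3, and there is no ∂_2, so H_1 ≅ Z^3.

H_0 = Z,  H_1 = Z^3.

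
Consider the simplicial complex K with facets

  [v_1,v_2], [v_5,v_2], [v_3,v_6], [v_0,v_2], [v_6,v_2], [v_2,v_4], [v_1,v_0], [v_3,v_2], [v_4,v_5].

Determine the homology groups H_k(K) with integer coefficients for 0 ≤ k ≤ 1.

H_0 ≅ Z,  H_1 ≅ Z^3.

Fix the vertex order v_0 < v_1 < v_2 < v_3 < v_4 < v_5 < v_6 and write every simplex with vertices in increasing order. Then dim K = 1 and the simplices of K are:

  0-simplices (7): [v_0], [v_1], [v_2], [v_3], [v_4], [v_5], [v_6]
  1-simplices (9): [v_0,v_1], [v_0,v_2], [v_1,v_2], [v_2,v_3], [v_2,v_4], [v_2,v_5], [v_2,v_6], [v_3,v_6], [v_4,v_5]

so the chain groups are C_0 ≅ Z^7, C_1 ≅ Z^9.

Boundary ∂_1: C_1 → C_0 maps an edge to its endpoints' difference, ∂[p,q] = q − p.
This gives a 7×9 integer matrix of rank 6; reducing to Smith normal form yields diagonal entries (1,1,1,1,1,1).

Computing H_k = (kernel of ∂_k) / (image of ∂_{k+1}):

  H_0: rank C_0 − rank ∂_1 = 7 − 6 = 1, and the invariant factors of ∂_1 are all 1, so H_0 = Z.
  H_1: rank ker ∂_1 − rank ∂_2 = (9 − 6) − 0 = 3, and there is no ∂_2, so H_1 = Z^3.

(K is a triangulation of a wedge of 3 circles.)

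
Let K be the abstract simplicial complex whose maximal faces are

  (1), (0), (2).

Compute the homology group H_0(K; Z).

K has 3 vertices.
rank ∂_0 = 0, rank ∂_1 = 0 ⇒ b_0 = 3 − 0 − 0 = 3. So H_0 ≅ Z^3.

H_0 = Z^3.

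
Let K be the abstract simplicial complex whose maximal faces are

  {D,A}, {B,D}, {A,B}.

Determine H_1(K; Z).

Order the vertices as A < B < D. Listing each simplex with vertices in this order, K has dimension 1 with simplices:

  0-simplices (3): A, B, D
  1-simplices (3): AB, AD, BD

giving chain groups C_0 ≅ Z^3, C_1 ≅ Z^3.

Boundary ∂_1: C_1 → C_0 is given by ∂[p,q] = [q] − [p]. For instance
  ∂BD = D − B.
The 3×3 boundary matrix has rank 2 and Smith normal form diag(1,1).

From H_k ≅ ker(∂_k) / im(∂_{k+1}) we obtain:

  H_1: rank ker ∂_1 − rank ∂_2 = (3 − 2) − 0 = 1, and there is no ∂_2, so H_1 = Z.

H_1 ≅ Z.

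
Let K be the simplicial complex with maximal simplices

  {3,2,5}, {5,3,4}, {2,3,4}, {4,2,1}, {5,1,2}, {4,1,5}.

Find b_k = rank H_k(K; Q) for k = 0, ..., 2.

b_0 = 1, b_1 = 0, b_2 = 1.

We work with the vertex ordering 1 < 2 < 3 < 4 < 5. The simplices of K, each written with vertices in increasing order, are:

  0-simplices (5): [1], [2], [3], [4], [5]
  1-simplices (9): [1,2], [1,4], [1,5], [2,3], [2,4], [2,5], [3,4], [3,5], [4,5]
  2-simplices (6): [1,2,4], [1,2,5], [1,4,5], [2,3,4], [2,3,5], [3,4,5]

Hence C_0 ≅ Z^5, C_1 ≅ Z^9, C_2 ≅ Z^6.

Boundary ∂_1: C_1 → C_0 is given by ∂[p,q] = [q] − [p]. For instance
  ∂[3,4] = [4] − [3].
This gives a 5×9 integer matrix of rank 4; reducing to Smith normal form yields diagonal entries (1,1,1,1).

Boundary ∂_2: C_2 → C_1 acts by ∂[p,q,r] = [q,r] − [p,r] + [p,q]. For instance
  ∂[1,2,4] = [2,4] − [1,4] + [1,2],
  ∂[3,4,5] = [4,5] − [3,5] + [3,4].
The 9×6 boundary matrix has rank 5 and Smith normal form diag(1,1,1,1,1).

Reading off H_k = ker ∂_k / im ∂_{k+1}:

  H_0: rank C_0 − rank ∂_1 = 5 − 4 = 1, and the invariant factors of ∂_1 are all 1, so H_0 = Z.
  H_1: rank ker ∂_1 − rank ∂_2 = (9 − 4) − 5 = 0, and the invariant factors of ∂_2 are all 1, so H_1 = 0.
  H_2: rank ker ∂_2 − rank ∂_3 = (6 − 5) − 0 = 1, and there is no ∂_3, so H_2 = Z.

As a check, the Euler characteristic is 5 − 9 + 6 = 2, which agrees with 1 − 0 + 1 = 2.

Hence the Betti numbers are b_0 = 1, b_1 = 0, b_2 = 1.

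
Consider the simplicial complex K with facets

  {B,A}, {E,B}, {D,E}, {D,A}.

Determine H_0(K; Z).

Take the total order A < B < D < E on the vertex set. Then K (dimension 1) consists of the simplices:

  0-simplices (4): A, B, D, E
  1-simplices (4): AB, AD, BE, DE

so the chain groups are C_0 ≅ Z^4, C_1 ≅ Z^4.

∂_1: C_1 → C_0 is given by ∂[p,q] = [q] − [p].
The resulting 4×4 matrix has rank 3, and its Smith normal form has invariant factors (1,1,1).

From H_k ≅ ker(∂_k) / im(∂_{k+1}) we obtain:

  H_0: rank C_0 − rank ∂_1 = 4 − 3 = 1, and the invariant factors of ∂_1 are all 1, so H_0 ≅ Z.

(K is a triangulation of the circle S^1.)

H_0 ≅ Z.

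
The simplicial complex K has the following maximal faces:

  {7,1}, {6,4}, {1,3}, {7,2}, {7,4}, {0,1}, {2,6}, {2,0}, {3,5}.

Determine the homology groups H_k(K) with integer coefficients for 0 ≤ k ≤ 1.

H_0 = Z,  H_1 = Z^2.

Take the total order 0 < 1 < 2 < 3 < 4 < 5 < 6 < 7 on the vertex set. Then K (dimension 1) consists of the simplices:

  0-simplices (8): [0], [1], [2], [3], [4], [5], [6], [7]
  1-simplices (9): [0,1], [0,2], [1,3], [1,7], [2,6], [2,7], [3,5], [4,6], [4,7]

giving chain groups C_0 ≅ Z^8, C_1 ≅ Z^9.

∂_1: C_1 → C_0 maps an edge to its endpoints' difference, ∂[p,q] = q − p. For instance
  ∂[4,6] = [6] − [4].
As a 8×9 matrix over Z this has rank 7, with invariant factors (1,1,1,1,1,1,1).

From H_k ≅ ker(∂_k) / im(∂_{k+1}) we obtain:

  H_0: rank C_0 − rank ∂_1 = 8 − 7 = 1, and the invariant factors of ∂_1 are all 1, so H_0 ≅ Z.
  H_1: rank ker ∂_1 − rank ∂_2 = (9 − 7) − 0 = 2, and there is no ∂_2, so H_1 ≅ Z^2.

As a check, the Euler characteristic is 8 − 9 = -1, which agrees with 1 − 2 = -1.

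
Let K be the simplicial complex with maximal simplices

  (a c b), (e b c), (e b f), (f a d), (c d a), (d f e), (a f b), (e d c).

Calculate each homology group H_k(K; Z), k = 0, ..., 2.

Fix the vertex order a < b < c < d < e < f and write every simplex with vertices in increasing order. Then dim K = 2 and the simplices of K are:

  0-simplices (6): a, b, c, d, e, f
  1-simplices (12): ab, ac, ad, af, bc, be, bf, cd, ce, de, df, ef
  2-simplices (8): abc, abf, acd, adf, bce, bef, cde, def

so the chain groups are C_0 ≅ Z^6, C_1 ≅ Z^12, C_2 ≅ Z^8.

∂_1: C_1 → C_0 maps an edge to its endpoints' difference, ∂[p,q] = q − p.
The 6×12 boundary matrix has rank 5 and Smith normal form diag(1,1,1,1,1).

Boundary ∂_2: C_2 → C_1 maps a triangle to the signed sum of its edges. For instance
  ∂acd = cd − ad + ac,
  ∂adf = df − af + ad.
The resulting 12×8 matrix has rank 7, and its Smith normal form has invariant factors (1,1,1,1,1,1,1).

Reading off H_k = ker ∂_k / im ∂_{k+1}:

  H_0: rank C_0 − rank ∂_1 = 6 − 5 = 1, and the invariant factors of ∂_1 are all 1, so H_0 = Z.
  H_1: rank ker ∂_1 − rank ∂_2 = (12 − 5) − 7 = 0, and the invariant factors of ∂_2 are all 1, so H_1 = 0.
  H_2: rank ker ∂_2 − rank ∂_3 = (8 − 7) − 0 = 1, and there is no ∂_3, so H_2 = Z.

As a check, the Euler characteristic is 6 − 12 + 8 = 2, which agrees with 1 − 0 + 1 = 2.
(K is a triangulation of the 2-sphere S^2.)

H_0 = Z,  H_1 = 0,  H_2 = Z.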